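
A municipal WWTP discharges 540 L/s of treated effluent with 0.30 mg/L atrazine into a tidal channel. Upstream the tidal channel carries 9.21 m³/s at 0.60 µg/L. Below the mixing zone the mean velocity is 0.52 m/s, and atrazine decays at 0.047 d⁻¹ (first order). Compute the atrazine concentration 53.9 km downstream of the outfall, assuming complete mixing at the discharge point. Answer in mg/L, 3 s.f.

0.0162 mg/L

540 L/s = 0.54 m³/s.
0.60 µg/L = 0.0006 mg/L.
After complete mixing, C₀ = (0.54·0.3 + 9.21·0.0006) / 9.75 = 0.01718 mg/L.
Travel time t = 5.39e+04 m / 0.52 m/s = 1.037e+05 s = 1.2 d.
C = 0.01718·exp(−0.047·1.2) = 0.01718·0.9452 = 0.01624 mg/L.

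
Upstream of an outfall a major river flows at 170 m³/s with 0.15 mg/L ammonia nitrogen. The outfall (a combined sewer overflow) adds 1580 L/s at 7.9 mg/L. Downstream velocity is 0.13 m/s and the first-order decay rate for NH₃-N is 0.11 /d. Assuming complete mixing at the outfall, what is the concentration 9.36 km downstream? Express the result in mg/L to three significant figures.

1580 L/s = 1.58 m³/s.
After complete mixing, C₀ = (1.58·7.9 + 170·0.15) / 171.6 = 0.2214 mg/L.
Travel time t = 9360 m / 0.13 m/s = 7.2e+04 s = 0.8333 d.
C = 0.2214·exp(−0.11·0.8333) = 0.2214·0.9124 = 0.202 mg/L.

0.202 mg/L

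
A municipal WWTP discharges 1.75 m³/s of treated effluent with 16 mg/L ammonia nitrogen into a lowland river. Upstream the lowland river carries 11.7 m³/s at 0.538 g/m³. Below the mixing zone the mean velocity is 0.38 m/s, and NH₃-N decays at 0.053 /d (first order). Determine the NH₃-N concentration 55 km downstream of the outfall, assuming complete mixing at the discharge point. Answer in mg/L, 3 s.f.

2.33 mg/L

After complete mixing, C₀ = (1.75·16 + 11.7·0.538) / 13.45 = 2.55 mg/L.
Travel time t = 5.5e+04 m / 0.38 m/s = 1.447e+05 s = 1.675 d.
C = 2.55·exp(−0.053·1.675) = 2.55·0.915 = 2.333 mg/L.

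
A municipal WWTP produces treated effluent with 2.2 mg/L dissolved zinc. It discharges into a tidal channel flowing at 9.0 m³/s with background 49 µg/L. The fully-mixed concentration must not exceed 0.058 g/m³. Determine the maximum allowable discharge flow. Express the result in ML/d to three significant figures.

49 µg/L = 0.049 mg/L.
Mass balance at complete mixing: C_std·(Q_w + Q_r) = Q_w·C_e + Q_r·C_b.
Rearranging, Q_w = Q_r·(C_std − C_b)/(C_e − C_std) = 9.0·(0.058 − 0.049) / (2.2 − 0.058) = 0.03782 m³/s.
= 3.267 ML/d.

3.27 ML/d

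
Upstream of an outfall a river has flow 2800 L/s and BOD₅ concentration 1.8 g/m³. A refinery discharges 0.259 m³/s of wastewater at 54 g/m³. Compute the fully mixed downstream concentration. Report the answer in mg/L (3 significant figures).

2800 L/s = 2.8 m³/s.
Conservation of mass across the mixing zone: C = (0.259·54 + 2.8·1.8) / (0.259 + 2.8) = 19.03/3.059 = 6.22 mg/L.

6.22 mg/L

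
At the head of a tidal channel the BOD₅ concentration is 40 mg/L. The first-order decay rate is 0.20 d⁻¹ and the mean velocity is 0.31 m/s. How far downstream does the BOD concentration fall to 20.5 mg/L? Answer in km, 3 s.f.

89.5 km

From C = C₀·e^(−kt), t = ln(C₀/C)/k = ln(40/20.5)/0.20 = 0.6685/0.20 = 3.342 d.
Distance = v·t = 0.31 m/s × 2.888e+05 s = 8.952e+04 m = 89.52 km.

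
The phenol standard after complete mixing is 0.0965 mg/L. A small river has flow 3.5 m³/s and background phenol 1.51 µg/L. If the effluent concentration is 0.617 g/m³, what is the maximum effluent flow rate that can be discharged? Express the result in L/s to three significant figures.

639 L/s

1.51 µg/L = 0.00151 mg/L.
Mass balance at complete mixing: C_std·(Q_w + Q_r) = Q_w·C_e + Q_r·C_b.
Rearranging, Q_w = Q_r·(C_std − C_b)/(C_e − C_std) = 3.5·(0.0965 − 0.00151) / (0.617 − 0.0965) = 0.6387 m³/s.
= 638.7 L/s.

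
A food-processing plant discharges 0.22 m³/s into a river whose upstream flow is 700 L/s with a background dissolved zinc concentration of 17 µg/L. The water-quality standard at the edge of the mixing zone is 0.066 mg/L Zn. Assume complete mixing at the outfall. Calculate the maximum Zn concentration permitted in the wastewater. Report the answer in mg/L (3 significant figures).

0.222 mg/L

700 L/s = 0.7 m³/s.
17 µg/L = 0.017 mg/L.
Mass balance: 0.066·0.92 = 0.22·Cₑ + 0.7·0.017.
Cₑ = (0.06072 − 0.0119) / 0.22 = 0.2219 mg/L.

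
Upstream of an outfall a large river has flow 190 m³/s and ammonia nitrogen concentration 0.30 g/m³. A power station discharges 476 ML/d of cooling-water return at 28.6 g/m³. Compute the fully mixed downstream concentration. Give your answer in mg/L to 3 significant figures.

476 ML/d = 5.509 m³/s.
By mass balance at complete mixing, C = (5.509·28.6 + 190·0.3) / (5.509 + 190) = 214.6/195.5 = 1.097 mg/L.

1.10 mg/L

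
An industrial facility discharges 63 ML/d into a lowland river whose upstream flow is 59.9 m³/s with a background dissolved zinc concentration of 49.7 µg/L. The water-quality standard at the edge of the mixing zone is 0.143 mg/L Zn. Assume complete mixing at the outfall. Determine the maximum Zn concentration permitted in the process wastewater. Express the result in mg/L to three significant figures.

7.81 mg/L

63 ML/d = 0.7292 m³/s.
49.7 µg/L = 0.0497 mg/L.
Mass balance: 0.143·60.63 = 0.7292·Cₑ + 59.9·0.0497.
Cₑ = (8.67 − 2.977) / 0.7292 = 7.807 mg/L.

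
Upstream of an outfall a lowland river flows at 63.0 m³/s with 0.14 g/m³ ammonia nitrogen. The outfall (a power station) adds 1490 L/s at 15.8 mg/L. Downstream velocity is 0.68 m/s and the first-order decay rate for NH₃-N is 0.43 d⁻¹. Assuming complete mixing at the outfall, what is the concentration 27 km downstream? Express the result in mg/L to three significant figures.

1490 L/s = 1.49 m³/s.
After complete mixing, C₀ = (1.49·15.8 + 63·0.14) / 64.49 = 0.5018 mg/L.
Travel time t = 2.7e+04 m / 0.68 m/s = 3.971e+04 s = 0.4596 d.
C = 0.5018·exp(−0.43·0.4596) = 0.5018·0.8207 = 0.4118 mg/L.

0.412 mg/L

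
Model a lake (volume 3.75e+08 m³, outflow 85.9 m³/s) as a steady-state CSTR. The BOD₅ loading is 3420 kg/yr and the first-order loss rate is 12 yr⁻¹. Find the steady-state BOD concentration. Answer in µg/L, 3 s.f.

0.474 µg/L

Outflow Q = 85.9 m³/s × 3.156e+07 s/yr = 2.711e+09 m³/yr.
Steady-state CSTR mass balance: W = Q·C + k·V·C, so C = W/(Q + kV).
Q + kV = 2.711e+09 + 12·3.75e+08 = 7.211e+09 m³/yr.
C = 3420/7.211e+09 = 4.743e-07 kg/m³ = 0.0004743 mg/L = 0.4743 µg/L.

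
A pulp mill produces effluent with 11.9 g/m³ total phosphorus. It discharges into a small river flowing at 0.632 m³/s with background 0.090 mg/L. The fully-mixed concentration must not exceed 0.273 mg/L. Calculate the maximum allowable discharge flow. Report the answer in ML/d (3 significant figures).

0.859 ML/d

Mass balance at complete mixing: C_std·(Q_w + Q_r) = Q_w·C_e + Q_r·C_b.
Rearranging, Q_w = Q_r·(C_std − C_b)/(C_e − C_std) = 0.632·(0.273 − 0.09) / (11.9 − 0.273) = 0.009947 m³/s.
= 0.8594 ML/d.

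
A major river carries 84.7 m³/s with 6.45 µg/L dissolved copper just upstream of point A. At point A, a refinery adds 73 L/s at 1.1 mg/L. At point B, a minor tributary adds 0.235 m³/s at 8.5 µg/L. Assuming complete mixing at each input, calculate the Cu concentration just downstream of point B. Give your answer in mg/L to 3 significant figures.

0.00739 mg/L

6.45 µg/L = 0.00645 mg/L.
73 L/s = 0.073 m³/s.
After input A: C = (84.7·0.00645 + 0.073·1.1) / 84.77 = 0.007392 mg/L.
8.5 µg/L = 0.0085 mg/L.
After input B: C = (84.77·0.007392 + 0.235·0.0085) / 85.01 = 0.007395 mg/L.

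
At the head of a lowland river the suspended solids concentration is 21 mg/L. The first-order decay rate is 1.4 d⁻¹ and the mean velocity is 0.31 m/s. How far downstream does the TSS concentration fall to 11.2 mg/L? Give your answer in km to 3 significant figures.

From C = C₀·e^(−kt), t = ln(C₀/C)/k = ln(21/11.2)/1.4 = 0.6286/1.4 = 0.449 d.
Distance = v·t = 0.31 m/s × 3.879e+04 s = 1.203e+04 m = 12.03 km.

12.0 km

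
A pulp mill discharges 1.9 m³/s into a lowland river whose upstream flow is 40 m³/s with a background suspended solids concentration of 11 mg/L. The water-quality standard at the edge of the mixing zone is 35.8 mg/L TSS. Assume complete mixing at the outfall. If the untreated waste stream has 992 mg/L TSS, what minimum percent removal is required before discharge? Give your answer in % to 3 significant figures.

43.8 %

Mass balance: 35.8·41.9 = 1.9·Cₑ + 40·11.
Cₑ = (1500 − 440) / 1.9 = 557.9 mg/L.
Required removal = 1 − 557.9/992 = 43.76 %.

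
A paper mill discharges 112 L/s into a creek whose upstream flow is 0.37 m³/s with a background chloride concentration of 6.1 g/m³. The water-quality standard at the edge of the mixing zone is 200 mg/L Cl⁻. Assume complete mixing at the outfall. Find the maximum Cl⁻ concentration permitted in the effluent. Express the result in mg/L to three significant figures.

841 mg/L

112 L/s = 0.112 m³/s.
Mass balance: 200·0.482 = 0.112·Cₑ + 0.37·6.1.
Cₑ = (96.4 − 2.257) / 0.112 = 840.6 mg/L.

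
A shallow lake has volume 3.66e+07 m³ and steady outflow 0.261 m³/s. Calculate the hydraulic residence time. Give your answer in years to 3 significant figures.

Q = 0.261 m³/s × 3.156e+07 s/yr = 8.237e+06 m³/yr.
Hydraulic residence time τ = V/Q = 3.66e+07/8.237e+06 = 4.444 yr.

4.44 yr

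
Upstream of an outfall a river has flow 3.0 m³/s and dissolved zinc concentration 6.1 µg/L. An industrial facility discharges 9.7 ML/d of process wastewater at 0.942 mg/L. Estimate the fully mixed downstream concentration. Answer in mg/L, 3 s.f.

9.7 ML/d = 0.1123 m³/s.
6.1 µg/L = 0.0061 mg/L.
By mass balance at complete mixing, C = (0.1123·0.942 + 3·0.0061) / (0.1123 + 3) = 0.1241/3.112 = 0.03986 mg/L.

0.0399 mg/L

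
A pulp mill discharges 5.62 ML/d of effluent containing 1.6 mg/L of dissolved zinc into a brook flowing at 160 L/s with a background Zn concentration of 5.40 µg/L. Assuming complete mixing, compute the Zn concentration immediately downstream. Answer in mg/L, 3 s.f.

5.62 ML/d = 0.06505 m³/s.
160 L/s = 0.16 m³/s.
5.40 µg/L = 0.0054 mg/L.
Flow-weighted mixing gives C = (0.06505·1.6 + 0.16·0.0054) / (0.06505 + 0.16) = 0.1049/0.225 = 0.4663 mg/L.

0.466 mg/L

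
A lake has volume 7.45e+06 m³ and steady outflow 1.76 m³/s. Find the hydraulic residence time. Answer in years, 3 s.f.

0.134 yr

Q = 1.76 m³/s × 3.156e+07 s/yr = 5.554e+07 m³/yr.
Hydraulic residence time τ = V/Q = 7.45e+06/5.554e+07 = 0.1341 yr.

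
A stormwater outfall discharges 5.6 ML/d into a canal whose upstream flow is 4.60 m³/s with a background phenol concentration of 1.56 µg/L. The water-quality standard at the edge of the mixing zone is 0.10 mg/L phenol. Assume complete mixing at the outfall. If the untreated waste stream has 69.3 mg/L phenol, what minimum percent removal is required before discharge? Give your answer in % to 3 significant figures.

89.8 %

5.6 ML/d = 0.06481 m³/s.
1.56 µg/L = 0.00156 mg/L.
Mass balance: 0.1·4.665 = 0.06481·Cₑ + 4.6·0.00156.
Cₑ = (0.4665 − 0.007176) / 0.06481 = 7.086 mg/L.
Required removal = 1 − 7.086/69.3 = 89.77 %.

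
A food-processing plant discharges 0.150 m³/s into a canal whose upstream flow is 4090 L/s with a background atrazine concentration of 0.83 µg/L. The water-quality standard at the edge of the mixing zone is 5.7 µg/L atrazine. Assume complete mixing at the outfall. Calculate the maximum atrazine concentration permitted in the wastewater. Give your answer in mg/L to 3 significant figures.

0.138 mg/L

4090 L/s = 4.09 m³/s.
0.83 µg/L = 0.00083 mg/L.
5.7 µg/L = 0.0057 mg/L.
Mass balance: 0.0057·4.24 = 0.15·Cₑ + 4.09·0.00083.
Cₑ = (0.02417 − 0.003395) / 0.15 = 0.1385 mg/L.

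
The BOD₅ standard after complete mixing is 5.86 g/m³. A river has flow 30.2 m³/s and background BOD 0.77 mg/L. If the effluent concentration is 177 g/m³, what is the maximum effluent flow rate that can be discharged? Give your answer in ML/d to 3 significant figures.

77.6 ML/d

Mass balance at complete mixing: C_std·(Q_w + Q_r) = Q_w·C_e + Q_r·C_b.
Rearranging, Q_w = Q_r·(C_std − C_b)/(C_e − C_std) = 30.2·(5.86 − 0.77) / (177 − 5.86) = 0.8982 m³/s.
= 77.6 ML/d.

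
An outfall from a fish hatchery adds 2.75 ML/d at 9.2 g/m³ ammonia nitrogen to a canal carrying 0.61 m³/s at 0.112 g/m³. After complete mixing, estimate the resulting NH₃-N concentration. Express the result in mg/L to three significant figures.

2.75 ML/d = 0.03183 m³/s.
By mass balance at complete mixing, C = (0.03183·9.2 + 0.61·0.112) / (0.03183 + 0.61) = 0.3611/0.6418 = 0.5627 mg/L.

0.563 mg/L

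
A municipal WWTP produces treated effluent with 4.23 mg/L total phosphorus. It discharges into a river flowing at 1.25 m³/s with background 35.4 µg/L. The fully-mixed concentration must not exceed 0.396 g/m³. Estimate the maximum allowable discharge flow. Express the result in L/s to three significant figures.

118 L/s

35.4 µg/L = 0.0354 mg/L.
Mass balance at complete mixing: C_std·(Q_w + Q_r) = Q_w·C_e + Q_r·C_b.
Rearranging, Q_w = Q_r·(C_std − C_b)/(C_e − C_std) = 1.25·(0.396 − 0.0354) / (4.23 − 0.396) = 0.1176 m³/s.
= 117.6 L/s.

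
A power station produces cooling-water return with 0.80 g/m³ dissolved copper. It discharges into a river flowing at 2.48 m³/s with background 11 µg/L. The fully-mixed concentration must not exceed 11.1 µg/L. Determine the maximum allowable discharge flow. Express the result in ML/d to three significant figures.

0.0272 ML/d

11 µg/L = 0.011 mg/L.
11.1 µg/L = 0.0111 mg/L.
Mass balance at complete mixing: C_std·(Q_w + Q_r) = Q_w·C_e + Q_r·C_b.
Rearranging, Q_w = Q_r·(C_std − C_b)/(C_e − C_std) = 2.48·(0.0111 − 0.011) / (0.8 − 0.0111) = 0.0003144 m³/s.
= 0.02716 ML/d.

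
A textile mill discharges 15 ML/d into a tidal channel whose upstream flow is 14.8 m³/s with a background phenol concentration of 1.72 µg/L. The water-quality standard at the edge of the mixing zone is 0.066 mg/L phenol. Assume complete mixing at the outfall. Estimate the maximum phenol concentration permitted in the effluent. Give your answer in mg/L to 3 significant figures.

15 ML/d = 0.1736 m³/s.
1.72 µg/L = 0.00172 mg/L.
Mass balance: 0.066·14.97 = 0.1736·Cₑ + 14.8·0.00172.
Cₑ = (0.9883 − 0.02546) / 0.1736 = 5.546 mg/L.

5.55 mg/L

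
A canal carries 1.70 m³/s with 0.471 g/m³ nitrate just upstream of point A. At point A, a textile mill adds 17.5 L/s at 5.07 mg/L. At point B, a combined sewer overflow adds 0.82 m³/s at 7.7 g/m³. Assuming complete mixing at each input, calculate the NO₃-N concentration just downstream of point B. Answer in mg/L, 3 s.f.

17.5 L/s = 0.0175 m³/s.
After input A: C = (1.7·0.471 + 0.0175·5.07) / 1.718 = 0.5179 mg/L.
After input B: C = (1.718·0.5179 + 0.82·7.7) / 2.538 = 2.839 mg/L.

2.84 mg/L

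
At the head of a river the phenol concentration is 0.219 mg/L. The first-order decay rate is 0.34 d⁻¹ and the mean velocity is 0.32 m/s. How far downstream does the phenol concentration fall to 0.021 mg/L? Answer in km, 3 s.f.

191 km

From C = C₀·e^(−kt), t = ln(C₀/C)/k = ln(0.219/0.021)/0.34 = 2.345/0.34 = 6.896 d.
Distance = v·t = 0.32 m/s × 5.958e+05 s = 1.907e+05 m = 190.7 km.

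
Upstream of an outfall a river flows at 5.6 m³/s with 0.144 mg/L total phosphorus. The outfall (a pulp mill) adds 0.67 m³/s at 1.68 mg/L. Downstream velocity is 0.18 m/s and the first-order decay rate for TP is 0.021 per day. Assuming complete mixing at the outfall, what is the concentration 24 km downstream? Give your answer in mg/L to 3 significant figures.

After complete mixing, C₀ = (0.67·1.68 + 5.6·0.144) / 6.27 = 0.3081 mg/L.
Travel time t = 2.4e+04 m / 0.18 m/s = 1.333e+05 s = 1.543 d.
C = 0.3081·exp(−0.021·1.543) = 0.3081·0.9681 = 0.2983 mg/L.

0.298 mg/L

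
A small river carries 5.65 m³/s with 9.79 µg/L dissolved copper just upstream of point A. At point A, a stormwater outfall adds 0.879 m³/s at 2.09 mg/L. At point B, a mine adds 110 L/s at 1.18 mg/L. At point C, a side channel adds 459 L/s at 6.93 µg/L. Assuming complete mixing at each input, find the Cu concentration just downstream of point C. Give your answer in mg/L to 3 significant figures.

9.79 µg/L = 0.00979 mg/L.
After input A: C = (5.65·0.00979 + 0.879·2.09) / 6.529 = 0.2898 mg/L.
110 L/s = 0.11 m³/s.
After input B: C = (6.529·0.2898 + 0.11·1.18) / 6.639 = 0.3046 mg/L.
459 L/s = 0.459 m³/s.
6.93 µg/L = 0.00693 mg/L.
After input C: C = (6.639·0.3046 + 0.459·0.00693) / 7.098 = 0.2853 mg/L.

0.285 mg/L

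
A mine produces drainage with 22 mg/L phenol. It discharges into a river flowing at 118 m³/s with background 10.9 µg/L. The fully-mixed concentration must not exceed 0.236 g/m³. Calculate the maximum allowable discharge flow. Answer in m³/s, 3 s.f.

10.9 µg/L = 0.0109 mg/L.
Mass balance at complete mixing: C_std·(Q_w + Q_r) = Q_w·C_e + Q_r·C_b.
Rearranging, Q_w = Q_r·(C_std − C_b)/(C_e − C_std) = 118·(0.236 − 0.0109) / (22 − 0.236) = 1.22 m³/s.

1.22 m³/s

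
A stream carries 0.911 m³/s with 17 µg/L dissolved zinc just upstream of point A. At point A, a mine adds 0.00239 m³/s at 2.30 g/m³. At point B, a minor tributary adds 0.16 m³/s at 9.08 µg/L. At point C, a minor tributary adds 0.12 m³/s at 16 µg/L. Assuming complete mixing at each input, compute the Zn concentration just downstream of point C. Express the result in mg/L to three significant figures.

0.0204 mg/L

17 µg/L = 0.017 mg/L.
After input A: C = (0.911·0.017 + 0.00239·2.3) / 0.9134 = 0.02297 mg/L.
9.08 µg/L = 0.00908 mg/L.
After input B: C = (0.9134·0.02297 + 0.16·0.00908) / 1.073 = 0.0209 mg/L.
16 µg/L = 0.016 mg/L.
After input C: C = (1.073·0.0209 + 0.12·0.016) / 1.193 = 0.02041 mg/L.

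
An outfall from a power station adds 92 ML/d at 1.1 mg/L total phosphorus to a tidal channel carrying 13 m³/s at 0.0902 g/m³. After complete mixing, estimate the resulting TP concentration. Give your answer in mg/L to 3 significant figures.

0.167 mg/L

92 ML/d = 1.065 m³/s.
By mass balance at complete mixing, C = (1.065·1.1 + 13·0.0902) / (1.065 + 13) = 2.344/14.06 = 0.1666 mg/L.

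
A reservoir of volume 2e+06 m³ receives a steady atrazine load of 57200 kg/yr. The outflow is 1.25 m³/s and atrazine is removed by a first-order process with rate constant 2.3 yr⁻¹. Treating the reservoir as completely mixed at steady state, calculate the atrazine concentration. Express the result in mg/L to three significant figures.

Outflow Q = 1.25 m³/s × 3.156e+07 s/yr = 3.945e+07 m³/yr.
Steady-state CSTR mass balance: W = Q·C + k·V·C, so C = W/(Q + kV).
Q + kV = 3.945e+07 + 2.3·2e+06 = 4.405e+07 m³/yr.
C = 57200/4.405e+07 = 0.001299 kg/m³ = 1.299 mg/L.

1.30 mg/L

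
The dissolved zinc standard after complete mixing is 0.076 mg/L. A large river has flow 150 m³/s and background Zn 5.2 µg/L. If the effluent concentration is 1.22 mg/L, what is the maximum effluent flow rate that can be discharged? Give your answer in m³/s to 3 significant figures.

5.2 µg/L = 0.0052 mg/L.
Mass balance at complete mixing: C_std·(Q_w + Q_r) = Q_w·C_e + Q_r·C_b.
Rearranging, Q_w = Q_r·(C_std − C_b)/(C_e − C_std) = 150·(0.076 − 0.0052) / (1.22 − 0.076) = 9.283 m³/s.

9.28 m³/s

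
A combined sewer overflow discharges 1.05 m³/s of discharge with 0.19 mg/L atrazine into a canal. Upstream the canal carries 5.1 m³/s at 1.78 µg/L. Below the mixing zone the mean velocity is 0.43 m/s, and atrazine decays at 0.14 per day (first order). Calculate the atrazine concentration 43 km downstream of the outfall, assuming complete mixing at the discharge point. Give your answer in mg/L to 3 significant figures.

0.0288 mg/L

1.78 µg/L = 0.00178 mg/L.
After complete mixing, C₀ = (1.05·0.19 + 5.1·0.00178) / 6.15 = 0.03392 mg/L.
Travel time t = 4.3e+04 m / 0.43 m/s = 1e+05 s = 1.157 d.
C = 0.03392·exp(−0.14·1.157) = 0.03392·0.8504 = 0.02884 mg/L.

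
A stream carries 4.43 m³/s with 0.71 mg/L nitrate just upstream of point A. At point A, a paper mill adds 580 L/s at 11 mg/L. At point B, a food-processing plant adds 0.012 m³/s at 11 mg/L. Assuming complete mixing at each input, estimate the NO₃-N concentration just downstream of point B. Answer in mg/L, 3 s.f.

580 L/s = 0.58 m³/s.
After input A: C = (4.43·0.71 + 0.58·11) / 5.01 = 1.901 mg/L.
After input B: C = (5.01·1.901 + 0.012·11) / 5.022 = 1.923 mg/L.

1.92 mg/L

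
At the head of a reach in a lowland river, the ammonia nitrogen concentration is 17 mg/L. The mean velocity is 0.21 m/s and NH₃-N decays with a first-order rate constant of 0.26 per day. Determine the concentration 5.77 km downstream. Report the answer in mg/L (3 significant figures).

15.7 mg/L

Travel time t = 5.77 km / 0.21 m/s = 5770/0.21 = 2.748e+04 s = 0.318 d.
First-order decay: C = 17·exp(−0.26·0.318) = 17·0.9206 = 15.65 mg/L.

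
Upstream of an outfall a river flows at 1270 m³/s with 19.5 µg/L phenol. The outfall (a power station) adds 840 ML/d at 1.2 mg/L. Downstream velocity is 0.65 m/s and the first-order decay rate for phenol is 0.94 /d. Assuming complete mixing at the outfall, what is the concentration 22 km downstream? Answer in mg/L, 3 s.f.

840 ML/d = 9.722 m³/s.
19.5 µg/L = 0.0195 mg/L.
After complete mixing, C₀ = (9.722·1.2 + 1270·0.0195) / 1280 = 0.02847 mg/L.
Travel time t = 2.2e+04 m / 0.65 m/s = 3.385e+04 s = 0.3917 d.
C = 0.02847·exp(−0.94·0.3917) = 0.02847·0.692 = 0.0197 mg/L.

0.0197 mg/L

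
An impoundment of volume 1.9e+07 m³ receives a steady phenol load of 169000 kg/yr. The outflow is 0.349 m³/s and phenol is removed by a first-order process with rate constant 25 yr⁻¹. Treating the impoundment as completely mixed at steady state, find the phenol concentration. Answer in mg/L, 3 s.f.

Outflow Q = 0.349 m³/s × 3.156e+07 s/yr = 1.101e+07 m³/yr.
Steady-state CSTR mass balance: W = Q·C + k·V·C, so C = W/(Q + kV).
Q + kV = 1.101e+07 + 25·1.9e+07 = 4.86e+08 m³/yr.
C = 169000/4.86e+08 = 0.0003477 kg/m³ = 0.3477 mg/L.

0.348 mg/L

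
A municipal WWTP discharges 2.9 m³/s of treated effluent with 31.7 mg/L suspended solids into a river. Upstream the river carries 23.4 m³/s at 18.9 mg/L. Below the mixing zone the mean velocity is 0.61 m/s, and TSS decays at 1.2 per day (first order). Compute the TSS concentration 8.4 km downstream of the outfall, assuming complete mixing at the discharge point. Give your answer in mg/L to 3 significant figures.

16.8 mg/L

After complete mixing, C₀ = (2.9·31.7 + 23.4·18.9) / 26.3 = 20.31 mg/L.
Travel time t = 8400 m / 0.61 m/s = 1.377e+04 s = 0.1594 d.
C = 20.31·exp(−1.2·0.1594) = 20.31·0.8259 = 16.78 mg/L.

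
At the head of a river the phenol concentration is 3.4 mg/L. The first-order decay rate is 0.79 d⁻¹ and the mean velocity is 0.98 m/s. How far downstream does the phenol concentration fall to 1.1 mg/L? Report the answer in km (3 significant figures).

From C = C₀·e^(−kt), t = ln(C₀/C)/k = ln(3.4/1.1)/0.79 = 1.128/0.79 = 1.428 d.
Distance = v·t = 0.98 m/s × 1.234e+05 s = 1.209e+05 m = 120.9 km.

121 km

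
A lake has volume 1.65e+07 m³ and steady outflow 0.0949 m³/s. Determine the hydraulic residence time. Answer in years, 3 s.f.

Q = 0.0949 m³/s × 3.156e+07 s/yr = 2.995e+06 m³/yr.
Hydraulic residence time τ = V/Q = 1.65e+07/2.995e+06 = 5.51 yr.

5.51 yr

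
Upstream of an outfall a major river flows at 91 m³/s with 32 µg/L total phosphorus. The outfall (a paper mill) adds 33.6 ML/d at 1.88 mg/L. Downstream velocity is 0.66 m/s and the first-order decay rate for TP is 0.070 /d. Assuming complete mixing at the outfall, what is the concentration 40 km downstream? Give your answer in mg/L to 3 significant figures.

33.6 ML/d = 0.3889 m³/s.
32 µg/L = 0.032 mg/L.
After complete mixing, C₀ = (0.3889·1.88 + 91·0.032) / 91.39 = 0.03986 mg/L.
Travel time t = 4e+04 m / 0.66 m/s = 6.061e+04 s = 0.7015 d.
C = 0.03986·exp(−0.070·0.7015) = 0.03986·0.9521 = 0.03795 mg/L.

0.0380 mg/L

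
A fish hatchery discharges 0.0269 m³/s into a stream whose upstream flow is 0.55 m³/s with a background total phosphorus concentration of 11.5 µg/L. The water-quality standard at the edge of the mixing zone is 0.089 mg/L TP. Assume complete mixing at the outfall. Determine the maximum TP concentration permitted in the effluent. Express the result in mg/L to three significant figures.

11.5 µg/L = 0.0115 mg/L.
Mass balance: 0.089·0.5769 = 0.0269·Cₑ + 0.55·0.0115.
Cₑ = (0.05134 − 0.006325) / 0.0269 = 1.674 mg/L.

1.67 mg/L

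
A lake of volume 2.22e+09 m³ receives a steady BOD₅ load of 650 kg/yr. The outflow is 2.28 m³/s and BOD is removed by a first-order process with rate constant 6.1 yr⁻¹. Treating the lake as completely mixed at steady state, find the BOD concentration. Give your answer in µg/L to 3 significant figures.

Outflow Q = 2.28 m³/s × 3.156e+07 s/yr = 7.195e+07 m³/yr.
Steady-state CSTR mass balance: W = Q·C + k·V·C, so C = W/(Q + kV).
Q + kV = 7.195e+07 + 6.1·2.22e+09 = 1.361e+10 m³/yr.
C = 650/1.361e+10 = 4.775e-08 kg/m³ = 4.775e-05 mg/L = 0.04775 µg/L.

0.0477 µg/L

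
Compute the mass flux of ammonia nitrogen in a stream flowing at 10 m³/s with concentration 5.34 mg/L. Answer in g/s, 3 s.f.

53.4 g/s

Mass flux = Q·C = 10 m³/s × 5.34 g/m³ = 53.4 g/s.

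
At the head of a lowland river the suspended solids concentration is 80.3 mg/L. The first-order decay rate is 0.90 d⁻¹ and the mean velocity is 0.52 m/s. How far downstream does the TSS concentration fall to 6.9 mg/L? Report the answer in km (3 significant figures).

123 km

From C = C₀·e^(−kt), t = ln(C₀/C)/k = ln(80.3/6.9)/0.90 = 2.454/0.90 = 2.727 d.
Distance = v·t = 0.52 m/s × 2.356e+05 s = 1.225e+05 m = 122.5 km.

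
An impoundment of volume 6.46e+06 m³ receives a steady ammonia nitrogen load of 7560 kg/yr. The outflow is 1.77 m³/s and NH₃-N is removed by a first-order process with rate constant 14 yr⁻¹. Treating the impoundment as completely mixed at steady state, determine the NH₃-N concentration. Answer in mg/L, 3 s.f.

0.0517 mg/L

Outflow Q = 1.77 m³/s × 3.156e+07 s/yr = 5.586e+07 m³/yr.
Steady-state CSTR mass balance: W = Q·C + k·V·C, so C = W/(Q + kV).
Q + kV = 5.586e+07 + 14·6.46e+06 = 1.463e+08 m³/yr.
C = 7560/1.463e+08 = 5.168e-05 kg/m³ = 0.05168 mg/L.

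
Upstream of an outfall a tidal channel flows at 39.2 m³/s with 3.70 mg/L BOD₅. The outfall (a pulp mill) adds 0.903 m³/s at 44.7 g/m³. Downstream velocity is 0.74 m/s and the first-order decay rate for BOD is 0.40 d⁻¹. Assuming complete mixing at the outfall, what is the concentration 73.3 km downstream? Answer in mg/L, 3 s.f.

After complete mixing, C₀ = (0.903·44.7 + 39.2·3.7) / 40.1 = 4.623 mg/L.
Travel time t = 7.33e+04 m / 0.74 m/s = 9.905e+04 s = 1.146 d.
C = 4.623·exp(−0.40·1.146) = 4.623·0.6322 = 2.923 mg/L.

2.92 mg/L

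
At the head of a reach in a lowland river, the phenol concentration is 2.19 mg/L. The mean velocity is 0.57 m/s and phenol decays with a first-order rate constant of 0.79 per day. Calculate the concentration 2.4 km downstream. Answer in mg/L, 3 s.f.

2.11 mg/L

Travel time t = 2.4 km / 0.57 m/s = 2400/0.57 = 4211 s = 0.04873 d.
First-order decay: C = 2.19·exp(−0.79·0.04873) = 2.19·0.9622 = 2.107 mg/L.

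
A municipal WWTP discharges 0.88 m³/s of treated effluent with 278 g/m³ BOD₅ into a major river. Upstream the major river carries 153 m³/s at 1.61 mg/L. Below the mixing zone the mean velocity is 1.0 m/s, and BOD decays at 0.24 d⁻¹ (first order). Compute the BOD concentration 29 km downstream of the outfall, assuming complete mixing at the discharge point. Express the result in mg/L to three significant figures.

After complete mixing, C₀ = (0.88·278 + 153·1.61) / 153.9 = 3.191 mg/L.
Travel time t = 2.9e+04 m / 1.0 m/s = 2.9e+04 s = 0.3356 d.
C = 3.191·exp(−0.24·0.3356) = 3.191·0.9226 = 2.944 mg/L.

2.94 mg/L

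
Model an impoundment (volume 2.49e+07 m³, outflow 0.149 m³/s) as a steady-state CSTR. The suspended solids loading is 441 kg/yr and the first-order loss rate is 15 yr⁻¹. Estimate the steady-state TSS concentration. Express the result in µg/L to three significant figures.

1.17 µg/L

Outflow Q = 0.149 m³/s × 3.156e+07 s/yr = 4.702e+06 m³/yr.
Steady-state CSTR mass balance: W = Q·C + k·V·C, so C = W/(Q + kV).
Q + kV = 4.702e+06 + 15·2.49e+07 = 3.782e+08 m³/yr.
C = 441/3.782e+08 = 1.166e-06 kg/m³ = 0.001166 mg/L = 1.166 µg/L.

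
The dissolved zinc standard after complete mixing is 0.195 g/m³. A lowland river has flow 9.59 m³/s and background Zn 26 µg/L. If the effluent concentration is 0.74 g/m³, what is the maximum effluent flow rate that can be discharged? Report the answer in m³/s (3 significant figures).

2.97 m³/s

26 µg/L = 0.026 mg/L.
Mass balance at complete mixing: C_std·(Q_w + Q_r) = Q_w·C_e + Q_r·C_b.
Rearranging, Q_w = Q_r·(C_std − C_b)/(C_e − C_std) = 9.59·(0.195 − 0.026) / (0.74 − 0.195) = 2.974 m³/s.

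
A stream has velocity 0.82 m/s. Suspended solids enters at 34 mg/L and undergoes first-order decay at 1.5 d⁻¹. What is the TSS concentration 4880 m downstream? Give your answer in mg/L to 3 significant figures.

Travel time t = 4880 m / 0.82 m/s = 4880/0.82 = 5951 s = 0.06888 d.
First-order decay: C = 34·exp(−1.5·0.06888) = 34·0.9018 = 30.66 mg/L.

30.7 mg/L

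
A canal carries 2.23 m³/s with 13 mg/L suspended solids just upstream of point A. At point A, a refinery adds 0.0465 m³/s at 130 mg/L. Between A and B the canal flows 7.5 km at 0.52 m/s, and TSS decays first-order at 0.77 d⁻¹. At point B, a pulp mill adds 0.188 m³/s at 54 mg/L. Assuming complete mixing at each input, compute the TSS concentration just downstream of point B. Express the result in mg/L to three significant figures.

16.6 mg/L

After input A: C = (2.23·13 + 0.0465·130) / 2.276 = 15.39 mg/L.
Over the 7.5 km reach to input B (t = 1.442e+04 s = 0.1669 d), decay gives C = 15.39·exp(−0.77·0.1669) = 13.53 mg/L.
After input B: C = (2.276·13.53 + 0.188·54) / 2.465 = 16.62 mg/L.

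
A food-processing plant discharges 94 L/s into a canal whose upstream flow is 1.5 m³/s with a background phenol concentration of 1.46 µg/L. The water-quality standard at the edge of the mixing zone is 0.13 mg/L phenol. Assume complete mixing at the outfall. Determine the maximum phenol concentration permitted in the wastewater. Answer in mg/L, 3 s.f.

2.18 mg/L

94 L/s = 0.094 m³/s.
1.46 µg/L = 0.00146 mg/L.
Mass balance: 0.13·1.594 = 0.094·Cₑ + 1.5·0.00146.
Cₑ = (0.2072 − 0.00219) / 0.094 = 2.181 mg/L.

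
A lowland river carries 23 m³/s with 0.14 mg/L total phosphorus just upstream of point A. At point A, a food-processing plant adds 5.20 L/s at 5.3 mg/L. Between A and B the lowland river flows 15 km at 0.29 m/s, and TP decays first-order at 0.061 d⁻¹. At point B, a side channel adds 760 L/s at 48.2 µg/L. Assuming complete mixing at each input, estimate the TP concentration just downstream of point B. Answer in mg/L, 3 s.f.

5.20 L/s = 0.0052 m³/s.
After input A: C = (23·0.14 + 0.0052·5.3) / 23.01 = 0.1412 mg/L.
Over the 15 km reach to input B (t = 5.172e+04 s = 0.5987 d), decay gives C = 0.1412·exp(−0.061·0.5987) = 0.1361 mg/L.
760 L/s = 0.76 m³/s.
48.2 µg/L = 0.0482 mg/L.
After input B: C = (23.01·0.1361 + 0.76·0.0482) / 23.77 = 0.1333 mg/L.

0.133 mg/L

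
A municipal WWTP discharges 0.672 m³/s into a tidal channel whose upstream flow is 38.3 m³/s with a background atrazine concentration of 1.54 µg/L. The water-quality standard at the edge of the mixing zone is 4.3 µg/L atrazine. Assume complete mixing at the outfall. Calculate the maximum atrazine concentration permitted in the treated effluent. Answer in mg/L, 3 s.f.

1.54 µg/L = 0.00154 mg/L.
4.3 µg/L = 0.0043 mg/L.
Mass balance: 0.0043·38.97 = 0.672·Cₑ + 38.3·0.00154.
Cₑ = (0.1676 − 0.05898) / 0.672 = 0.1616 mg/L.

0.162 mg/L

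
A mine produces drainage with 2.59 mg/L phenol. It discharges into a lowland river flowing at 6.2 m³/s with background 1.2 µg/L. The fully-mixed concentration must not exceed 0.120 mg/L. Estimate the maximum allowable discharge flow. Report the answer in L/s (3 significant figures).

298 L/s

1.2 µg/L = 0.0012 mg/L.
Mass balance at complete mixing: C_std·(Q_w + Q_r) = Q_w·C_e + Q_r·C_b.
Rearranging, Q_w = Q_r·(C_std − C_b)/(C_e − C_std) = 6.2·(0.12 − 0.0012) / (2.59 − 0.12) = 0.2982 m³/s.
= 298.2 L/s.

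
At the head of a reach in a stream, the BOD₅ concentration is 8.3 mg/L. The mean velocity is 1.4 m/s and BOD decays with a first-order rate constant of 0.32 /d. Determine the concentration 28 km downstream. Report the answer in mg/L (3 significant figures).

7.71 mg/L

Travel time t = 28 km / 1.4 m/s = 2.8e+04/1.4 = 2e+04 s = 0.2315 d.
First-order decay: C = 8.3·exp(−0.32·0.2315) = 8.3·0.9286 = 7.707 mg/L.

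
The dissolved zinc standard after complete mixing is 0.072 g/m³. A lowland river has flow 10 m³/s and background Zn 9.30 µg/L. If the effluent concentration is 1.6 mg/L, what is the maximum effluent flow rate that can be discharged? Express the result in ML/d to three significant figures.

9.30 µg/L = 0.0093 mg/L.
Mass balance at complete mixing: C_std·(Q_w + Q_r) = Q_w·C_e + Q_r·C_b.
Rearranging, Q_w = Q_r·(C_std − C_b)/(C_e − C_std) = 10·(0.072 − 0.0093) / (1.6 − 0.072) = 0.4103 m³/s.
= 35.45 ML/d.

35.5 ML/d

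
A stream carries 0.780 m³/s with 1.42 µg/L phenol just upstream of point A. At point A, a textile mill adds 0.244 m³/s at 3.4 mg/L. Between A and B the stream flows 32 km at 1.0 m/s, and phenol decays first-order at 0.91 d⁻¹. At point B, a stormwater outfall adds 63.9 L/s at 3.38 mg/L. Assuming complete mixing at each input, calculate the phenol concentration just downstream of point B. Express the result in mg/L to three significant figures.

0.744 mg/L

1.42 µg/L = 0.00142 mg/L.
After input A: C = (0.78·0.00142 + 0.244·3.4) / 1.024 = 0.8112 mg/L.
Over the 32 km reach to input B (t = 3.2e+04 s = 0.3704 d), decay gives C = 0.8112·exp(−0.91·0.3704) = 0.5791 mg/L.
63.9 L/s = 0.0639 m³/s.
After input B: C = (1.024·0.5791 + 0.0639·3.38) / 1.088 = 0.7436 mg/L.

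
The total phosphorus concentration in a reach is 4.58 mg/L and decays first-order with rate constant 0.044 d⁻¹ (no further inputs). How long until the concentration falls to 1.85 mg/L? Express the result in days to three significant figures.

t = ln(C₀/C)/k = ln(4.58/1.85)/0.044 = 0.9065/0.044 = 20.6 d.

20.6 d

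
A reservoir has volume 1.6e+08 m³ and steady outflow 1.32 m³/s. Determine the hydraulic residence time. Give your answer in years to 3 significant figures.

3.84 yr

Q = 1.32 m³/s × 3.156e+07 s/yr = 4.166e+07 m³/yr.
Hydraulic residence time τ = V/Q = 1.6e+08/4.166e+07 = 3.841 yr.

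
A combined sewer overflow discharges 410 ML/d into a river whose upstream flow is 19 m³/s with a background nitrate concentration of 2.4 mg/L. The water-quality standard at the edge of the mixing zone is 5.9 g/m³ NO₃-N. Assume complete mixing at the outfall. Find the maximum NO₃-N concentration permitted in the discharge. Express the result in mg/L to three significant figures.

19.9 mg/L

410 ML/d = 4.745 m³/s.
Mass balance: 5.9·23.75 = 4.745·Cₑ + 19·2.4.
Cₑ = (140.1 − 45.6) / 4.745 = 19.91 mg/L.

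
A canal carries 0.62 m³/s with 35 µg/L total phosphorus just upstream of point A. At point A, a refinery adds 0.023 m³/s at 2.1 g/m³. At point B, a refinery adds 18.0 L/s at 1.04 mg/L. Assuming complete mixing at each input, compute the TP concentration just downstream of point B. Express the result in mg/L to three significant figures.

35 µg/L = 0.035 mg/L.
After input A: C = (0.62·0.035 + 0.023·2.1) / 0.643 = 0.1089 mg/L.
18.0 L/s = 0.018 m³/s.
After input B: C = (0.643·0.1089 + 0.018·1.04) / 0.661 = 0.1342 mg/L.

0.134 mg/L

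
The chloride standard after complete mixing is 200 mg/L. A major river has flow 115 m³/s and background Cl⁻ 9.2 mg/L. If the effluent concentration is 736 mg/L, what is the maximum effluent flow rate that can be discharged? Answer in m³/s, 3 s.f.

40.9 m³/s

Mass balance at complete mixing: C_std·(Q_w + Q_r) = Q_w·C_e + Q_r·C_b.
Rearranging, Q_w = Q_r·(C_std − C_b)/(C_e − C_std) = 115·(200 − 9.2) / (736 − 200) = 40.94 m³/s.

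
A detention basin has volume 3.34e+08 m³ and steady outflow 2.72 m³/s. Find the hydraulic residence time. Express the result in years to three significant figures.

3.89 yr

Q = 2.72 m³/s × 3.156e+07 s/yr = 8.584e+07 m³/yr.
Hydraulic residence time τ = V/Q = 3.34e+08/8.584e+07 = 3.891 yr.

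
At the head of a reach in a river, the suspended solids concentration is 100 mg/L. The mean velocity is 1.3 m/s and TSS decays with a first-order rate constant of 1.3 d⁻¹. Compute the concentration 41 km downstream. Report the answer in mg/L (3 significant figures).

62.2 mg/L

Travel time t = 41 km / 1.3 m/s = 4.1e+04/1.3 = 3.154e+04 s = 0.365 d.
First-order decay: C = 100·exp(−1.3·0.365) = 100·0.6222 = 62.22 mg/L.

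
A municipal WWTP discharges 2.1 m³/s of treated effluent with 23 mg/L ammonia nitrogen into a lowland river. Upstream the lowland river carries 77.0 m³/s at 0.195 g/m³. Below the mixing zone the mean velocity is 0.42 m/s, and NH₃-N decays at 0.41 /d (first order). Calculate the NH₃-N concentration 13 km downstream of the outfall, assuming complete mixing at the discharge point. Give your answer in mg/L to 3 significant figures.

After complete mixing, C₀ = (2.1·23 + 77·0.195) / 79.1 = 0.8004 mg/L.
Travel time t = 1.3e+04 m / 0.42 m/s = 3.095e+04 s = 0.3582 d.
C = 0.8004·exp(−0.41·0.3582) = 0.8004·0.8634 = 0.6911 mg/L.

0.691 mg/L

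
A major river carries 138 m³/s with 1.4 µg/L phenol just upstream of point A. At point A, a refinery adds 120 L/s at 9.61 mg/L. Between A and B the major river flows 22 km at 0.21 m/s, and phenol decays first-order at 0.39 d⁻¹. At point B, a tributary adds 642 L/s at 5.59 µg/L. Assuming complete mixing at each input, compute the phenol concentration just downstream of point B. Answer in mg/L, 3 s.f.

1.4 µg/L = 0.0014 mg/L.
120 L/s = 0.12 m³/s.
After input A: C = (138·0.0014 + 0.12·9.61) / 138.1 = 0.009748 mg/L.
Over the 22 km reach to input B (t = 1.048e+05 s = 1.213 d), decay gives C = 0.009748·exp(−0.39·1.213) = 0.006075 mg/L.
642 L/s = 0.642 m³/s.
5.59 µg/L = 0.00559 mg/L.
After input B: C = (138.1·0.006075 + 0.642·0.00559) / 138.8 = 0.006073 mg/L.

0.00607 mg/L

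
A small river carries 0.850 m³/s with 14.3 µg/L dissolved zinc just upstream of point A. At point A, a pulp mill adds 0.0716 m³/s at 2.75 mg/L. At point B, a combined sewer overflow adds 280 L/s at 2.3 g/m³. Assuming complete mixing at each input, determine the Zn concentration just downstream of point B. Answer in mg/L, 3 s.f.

14.3 µg/L = 0.0143 mg/L.
After input A: C = (0.85·0.0143 + 0.0716·2.75) / 0.9216 = 0.2268 mg/L.
280 L/s = 0.28 m³/s.
After input B: C = (0.9216·0.2268 + 0.28·2.3) / 1.202 = 0.7099 mg/L.

0.710 mg/L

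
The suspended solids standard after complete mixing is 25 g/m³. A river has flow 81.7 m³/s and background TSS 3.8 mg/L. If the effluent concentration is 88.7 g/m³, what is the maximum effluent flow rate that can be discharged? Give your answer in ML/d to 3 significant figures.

Mass balance at complete mixing: C_std·(Q_w + Q_r) = Q_w·C_e + Q_r·C_b.
Rearranging, Q_w = Q_r·(C_std − C_b)/(C_e − C_std) = 81.7·(25 − 3.8) / (88.7 − 25) = 27.19 m³/s.
= 2349 ML/d.

2350 ML/d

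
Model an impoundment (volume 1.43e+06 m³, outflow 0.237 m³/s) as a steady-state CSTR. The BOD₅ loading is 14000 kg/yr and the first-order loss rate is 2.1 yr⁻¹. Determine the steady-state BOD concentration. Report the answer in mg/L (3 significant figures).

1.34 mg/L

Outflow Q = 0.237 m³/s × 3.156e+07 s/yr = 7.479e+06 m³/yr.
Steady-state CSTR mass balance: W = Q·C + k·V·C, so C = W/(Q + kV).
Q + kV = 7.479e+06 + 2.1·1.43e+06 = 1.048e+07 m³/yr.
C = 14000/1.048e+07 = 0.001336 kg/m³ = 1.336 mg/L.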